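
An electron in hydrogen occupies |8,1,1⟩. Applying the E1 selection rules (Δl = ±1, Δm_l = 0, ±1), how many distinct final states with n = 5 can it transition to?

E1 requires Δl = ±1, so l_f ∈ {0, 2}; with 0 ≤ l_f ≤ n_f−1 = 4, the allowed l_f values are {0, 2}.
For l_f = 0: m_f ∈ {m_i−1, m_i, m_i+1} ∩ [−0, 0] = {0} → 1 state.
For l_f = 2: m_f ∈ {m_i−1, m_i, m_i+1} ∩ [−2, 2] = {0, 1, 2} → 3 states.
Total: 4.

4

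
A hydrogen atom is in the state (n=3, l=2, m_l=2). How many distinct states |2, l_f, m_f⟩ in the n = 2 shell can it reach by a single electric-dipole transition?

1

E1 requires Δl = ±1, so l_f ∈ {1, 3}; with 0 ≤ l_f ≤ n_f−1 = 1, the allowed l_f values are {1}.
For l_f = 1: m_f ∈ {m_i−1, m_i, m_i+1} ∩ [−1, 1] = {1} → 1 state.
Total: 1.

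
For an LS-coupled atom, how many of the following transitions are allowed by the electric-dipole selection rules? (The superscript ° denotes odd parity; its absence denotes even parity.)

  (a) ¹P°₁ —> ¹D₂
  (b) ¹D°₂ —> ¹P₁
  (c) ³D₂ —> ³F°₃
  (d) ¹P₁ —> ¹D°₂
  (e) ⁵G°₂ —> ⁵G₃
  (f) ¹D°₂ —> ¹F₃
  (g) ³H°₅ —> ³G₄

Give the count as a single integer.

7

(a) allowed
(b) allowed
(c) allowed
(d) allowed
(e) allowed
(f) allowed
(g) allowed
Total allowed: 7 of 7.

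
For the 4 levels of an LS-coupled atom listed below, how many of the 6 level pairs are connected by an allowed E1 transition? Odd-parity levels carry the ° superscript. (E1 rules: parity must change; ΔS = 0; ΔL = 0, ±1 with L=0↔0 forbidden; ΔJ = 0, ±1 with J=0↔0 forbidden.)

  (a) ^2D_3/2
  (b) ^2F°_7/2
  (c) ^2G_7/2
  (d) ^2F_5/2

(a)–(b): forbidden (ΔJ).
(a)–(c): forbidden (parity, ΔL, ΔJ).
(a)–(d): forbidden (parity).
(b)–(c): allowed.
(b)–(d): allowed.
(c)–(d): forbidden (parity).
Allowed pairs: 2 of 6.

2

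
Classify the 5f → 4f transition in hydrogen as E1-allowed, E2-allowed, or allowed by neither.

E2

Δl = 3 − 3 = +0; l_i + l_f = 6.
E1 (Δl = ±1): not satisfied.
E2 (Δl = 0,±2, l_i+l_f ≥ 2): satisfied.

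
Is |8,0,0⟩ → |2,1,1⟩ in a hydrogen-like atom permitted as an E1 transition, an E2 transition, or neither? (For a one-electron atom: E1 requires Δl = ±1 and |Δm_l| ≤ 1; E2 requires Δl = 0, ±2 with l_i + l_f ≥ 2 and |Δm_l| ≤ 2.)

Δl = 1 − 0 = +1; l_i + l_f = 1.
Δm_l = +1.
E1 (Δl = ±1, |Δm_l| ≤ 1): satisfied.
E2 (Δl = 0,±2, l_i+l_f ≥ 2, |Δm_l| ≤ 2): not satisfied.

E1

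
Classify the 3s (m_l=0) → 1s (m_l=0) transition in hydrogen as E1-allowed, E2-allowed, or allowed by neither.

neither

Δl = 0 − 0 = +0; l_i + l_f = 0.
Δm_l = +0.
E1 (Δl = ±1, |Δm_l| ≤ 1): not satisfied.
E2 (Δl = 0,±2, l_i+l_f ≥ 2, |Δm_l| ≤ 2): not satisfied.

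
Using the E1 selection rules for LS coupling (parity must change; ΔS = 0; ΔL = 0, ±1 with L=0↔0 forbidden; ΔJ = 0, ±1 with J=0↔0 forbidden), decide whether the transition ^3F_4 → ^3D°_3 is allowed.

allowed

Reading off the term symbols: S 1→1, L 3→2, J 4→3, parity even→odd.
Parity must change: even → odd — ok.
ΔS = 0: S: 1 → 1 — ok.
ΔL = 0, ±1 (not L=0↔0): L: 3 → 2, ΔL = -1 — ok.
ΔJ = 0, ±1 (not J=0↔0): J: 4 → 3, ΔJ = -1 — ok.
All four E1 rules are satisfied.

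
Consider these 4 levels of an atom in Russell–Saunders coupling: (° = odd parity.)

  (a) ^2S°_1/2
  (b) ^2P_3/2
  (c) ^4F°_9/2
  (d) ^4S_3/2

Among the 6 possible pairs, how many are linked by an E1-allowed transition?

(a)–(b): allowed.
(a)–(c): forbidden (parity, ΔS, ΔL, ΔJ).
(a)–(d): forbidden (ΔS, ΔL).
(b)–(c): forbidden (ΔS, ΔL, ΔJ).
(b)–(d): forbidden (parity, ΔS).
(c)–(d): forbidden (ΔL, ΔJ).
Allowed pairs: 1 of 6.

1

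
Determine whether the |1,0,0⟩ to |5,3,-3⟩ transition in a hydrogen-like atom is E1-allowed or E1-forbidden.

Initial l = 0, final l = 3, so Δl = +3. E1 requires Δl = ±1: violated.
Δm_l = -3 − (0) = -3. E1 requires Δm_l = 0, ±1: violated.
The transition is electric-dipole forbidden.

forbidden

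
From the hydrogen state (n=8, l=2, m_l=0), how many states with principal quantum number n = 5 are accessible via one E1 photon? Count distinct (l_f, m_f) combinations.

6

E1 requires Δl = ±1, so l_f ∈ {1, 3}; with 0 ≤ l_f ≤ n_f−1 = 4, the allowed l_f values are {1, 3}.
For l_f = 1: m_f ∈ {m_i−1, m_i, m_i+1} ∩ [−1, 1] = {-1, 0, 1} → 3 states.
For l_f = 3: m_f ∈ {m_i−1, m_i, m_i+1} ∩ [−3, 3] = {-1, 0, 1} → 3 states.
Total: 6.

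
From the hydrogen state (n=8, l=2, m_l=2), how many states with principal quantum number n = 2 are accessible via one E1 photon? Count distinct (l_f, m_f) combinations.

1

E1 requires Δl = ±1, so l_f ∈ {1, 3}; with 0 ≤ l_f ≤ n_f−1 = 1, the allowed l_f values are {1}.
For l_f = 1: m_f ∈ {m_i−1, m_i, m_i+1} ∩ [−1, 1] = {1} → 1 state.
Total: 1.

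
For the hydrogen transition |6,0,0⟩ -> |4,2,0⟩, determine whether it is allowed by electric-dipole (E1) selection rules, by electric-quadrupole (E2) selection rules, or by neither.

E2

Δl = 2 − 0 = +2; l_i + l_f = 2.
Δm_l = +0.
E1 (Δl = ±1, |Δm_l| ≤ 1): not satisfied.
E2 (Δl = 0,±2, l_i+l_f ≥ 2, |Δm_l| ≤ 2): satisfied.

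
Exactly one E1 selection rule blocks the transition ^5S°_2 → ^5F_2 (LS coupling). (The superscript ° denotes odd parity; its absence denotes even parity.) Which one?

ΔL = 0, ±1 (not L=0↔0): L: 0 → 3, ΔL = +3 — ✗.
ΔJ = 0, ±1 (not J=0↔0): J: 2 → 2, ΔJ = +0 — ✓.
ΔS = 0: S: 2 → 2 — ✓.
Parity must change: odd → even — ✓.

the ΔL = 0, ±1 rule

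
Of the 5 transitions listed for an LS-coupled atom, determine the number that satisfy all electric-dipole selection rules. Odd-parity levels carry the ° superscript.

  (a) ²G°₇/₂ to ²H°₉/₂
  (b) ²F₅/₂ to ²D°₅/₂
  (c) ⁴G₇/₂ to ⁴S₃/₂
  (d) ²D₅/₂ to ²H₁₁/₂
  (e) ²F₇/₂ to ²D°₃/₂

1

(a) forbidden (parity fails)
(b) allowed
(c) forbidden (parity, ΔL, ΔJ fail)
(d) forbidden (parity, ΔL, ΔJ fail)
(e) forbidden (ΔJ fails)
Total allowed: 1 of 5.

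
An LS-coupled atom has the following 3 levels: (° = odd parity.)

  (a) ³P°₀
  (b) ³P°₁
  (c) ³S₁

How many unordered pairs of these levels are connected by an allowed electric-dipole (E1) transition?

(a)–(b): forbidden (parity).
(a)–(c): allowed.
(b)–(c): allowed.
Allowed pairs: 2 of 3.

2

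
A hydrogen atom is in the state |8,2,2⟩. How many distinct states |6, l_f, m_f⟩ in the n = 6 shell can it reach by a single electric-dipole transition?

E1 requires Δl = ±1, so l_f ∈ {1, 3}; with 0 ≤ l_f ≤ n_f−1 = 5, the allowed l_f values are {1, 3}.
For l_f = 1: m_f ∈ {m_i−1, m_i, m_i+1} ∩ [−1, 1] = {1} → 1 state.
For l_f = 3: m_f ∈ {m_i−1, m_i, m_i+1} ∩ [−3, 3] = {1, 2, 3} → 3 states.
Total: 4.

4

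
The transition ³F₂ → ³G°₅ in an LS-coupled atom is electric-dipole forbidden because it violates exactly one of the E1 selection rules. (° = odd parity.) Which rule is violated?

the ΔJ = 0, ±1 rule

Parity must change: even → odd — ok.
ΔS = 0: S: 1 → 1 — ok.
ΔL = 0, ±1 (not L=0↔0): L: 3 → 4, ΔL = +1 — ok.
ΔJ = 0, ±1 (not J=0↔0): J: 2 → 5, ΔJ = +3 — fails.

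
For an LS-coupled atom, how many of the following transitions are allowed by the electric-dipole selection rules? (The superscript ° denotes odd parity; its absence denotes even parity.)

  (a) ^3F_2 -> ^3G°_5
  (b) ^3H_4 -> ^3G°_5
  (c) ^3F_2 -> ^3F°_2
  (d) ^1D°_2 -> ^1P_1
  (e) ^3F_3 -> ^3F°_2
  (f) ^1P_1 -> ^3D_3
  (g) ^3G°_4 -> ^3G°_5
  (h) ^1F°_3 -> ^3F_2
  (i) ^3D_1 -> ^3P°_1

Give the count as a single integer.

(a) forbidden (ΔJ fails)
(b) allowed
(c) allowed
(d) allowed
(e) allowed
(f) forbidden (parity, ΔS, ΔJ fail)
(g) forbidden (parity fails)
(h) forbidden (ΔS fails)
(i) allowed
Total allowed: 5 of 9.

5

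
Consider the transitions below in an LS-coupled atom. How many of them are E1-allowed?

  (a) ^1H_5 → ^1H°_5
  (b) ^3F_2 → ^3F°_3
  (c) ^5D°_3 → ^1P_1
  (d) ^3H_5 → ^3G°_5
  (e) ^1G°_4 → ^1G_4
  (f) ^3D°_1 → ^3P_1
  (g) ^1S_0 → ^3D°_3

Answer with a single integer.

5

(a) allowed
(b) allowed
(c) forbidden (ΔS, ΔJ fail)
(d) allowed
(e) allowed
(f) allowed
(g) forbidden (ΔS, ΔL, ΔJ fail)
Total allowed: 5 of 7.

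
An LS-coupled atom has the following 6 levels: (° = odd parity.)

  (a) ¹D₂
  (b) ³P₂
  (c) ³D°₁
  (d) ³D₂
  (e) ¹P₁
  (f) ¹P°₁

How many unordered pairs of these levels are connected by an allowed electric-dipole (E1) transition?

4

(a)–(b): forbidden (parity, ΔS).
(a)–(c): forbidden (ΔS).
(a)–(d): forbidden (parity, ΔS).
(a)–(e): forbidden (parity).
(a)–(f): allowed.
(b)–(c): allowed.
(b)–(d): forbidden (parity).
(b)–(e): forbidden (parity, ΔS).
(b)–(f): forbidden (ΔS).
(c)–(d): allowed.
(c)–(e): forbidden (ΔS).
(c)–(f): forbidden (parity, ΔS).
(d)–(e): forbidden (parity, ΔS).
(d)–(f): forbidden (ΔS).
(e)–(f): allowed.
Allowed pairs: 4 of 15.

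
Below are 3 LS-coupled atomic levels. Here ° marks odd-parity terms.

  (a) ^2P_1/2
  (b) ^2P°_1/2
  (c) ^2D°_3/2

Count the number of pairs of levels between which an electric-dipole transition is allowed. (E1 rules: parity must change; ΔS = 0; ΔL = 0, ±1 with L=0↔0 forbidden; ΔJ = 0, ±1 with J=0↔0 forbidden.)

(a)–(b): allowed.
(a)–(c): allowed.
(b)–(c): forbidden (parity).
Allowed pairs: 2 of 3.

2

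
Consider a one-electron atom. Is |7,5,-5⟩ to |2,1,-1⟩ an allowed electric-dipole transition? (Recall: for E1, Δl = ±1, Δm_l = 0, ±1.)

Δl = 1 − 5 = -4; the E1 rule Δl = ±1 is violated.
m_l: -5 → -1 (Δm_l = +4). |Δm_l| ≤ 1 violated.
The transition is electric-dipole forbidden.

forbidden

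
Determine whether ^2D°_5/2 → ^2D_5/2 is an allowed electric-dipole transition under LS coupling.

allowed

ΔS = 0: S: 1/2 → 1/2 — satisfied.
Parity must change: odd → even — satisfied.
ΔL = 0, ±1 (not L=0↔0): L: 2 → 2, ΔL = +0 — satisfied.
ΔJ = 0, ±1 (not J=0↔0): J: 5/2 → 5/2, ΔJ = +0 — satisfied.
All four E1 rules are satisfied.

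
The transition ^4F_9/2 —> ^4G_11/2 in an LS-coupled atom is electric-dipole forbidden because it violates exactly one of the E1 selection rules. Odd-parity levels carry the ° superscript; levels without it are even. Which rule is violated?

Reading off the term symbols: S 3/2→3/2, L 3→4, J 9/2→11/2, parity even→even.
ΔJ = 0, ±1 (not J=0↔0): J: 9/2 → 11/2, ΔJ = +1 — satisfied.
Parity must change: even → even — violated.
ΔL = 0, ±1 (not L=0↔0): L: 3 → 4, ΔL = +1 — satisfied.
ΔS = 0: S: 3/2 → 3/2 — satisfied.

parity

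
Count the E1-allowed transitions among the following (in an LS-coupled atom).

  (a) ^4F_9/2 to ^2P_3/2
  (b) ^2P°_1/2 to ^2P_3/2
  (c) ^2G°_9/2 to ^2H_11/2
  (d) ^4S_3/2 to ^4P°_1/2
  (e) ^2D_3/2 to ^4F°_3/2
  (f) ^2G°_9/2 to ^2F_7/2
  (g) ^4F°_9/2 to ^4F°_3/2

(a) forbidden (parity, ΔS, ΔL, ΔJ fail)
(b) allowed
(c) allowed
(d) allowed
(e) forbidden (ΔS fails)
(f) allowed
(g) forbidden (parity, ΔJ fail)
Total allowed: 4 of 7.

4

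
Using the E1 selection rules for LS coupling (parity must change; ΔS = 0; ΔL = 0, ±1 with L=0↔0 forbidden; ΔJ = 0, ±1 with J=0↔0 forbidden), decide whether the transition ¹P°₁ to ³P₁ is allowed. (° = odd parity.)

forbidden

Parity must change: odd → even — satisfied.
ΔS = 0: S: 0 → 1 — violated.
ΔL = 0, ±1 (not L=0↔0): L: 1 → 1, ΔL = +0 — satisfied.
ΔJ = 0, ±1 (not J=0↔0): J: 1 → 1, ΔJ = +0 — satisfied.
Rule(s) violated: ΔS.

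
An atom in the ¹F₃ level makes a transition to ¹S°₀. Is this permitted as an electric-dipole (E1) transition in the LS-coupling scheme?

forbidden

Initial level: S=0, L=3, J=3, parity even. Final level: S=0, L=0, J=0, parity odd.
ΔS = 0: S: 0 → 0 — ✓.
Parity must change: even → odd — ✓.
ΔL = 0, ±1 (not L=0↔0): L: 3 → 0, ΔL = -3 — ✗.
ΔJ = 0, ±1 (not J=0↔0): J: 3 → 0, ΔJ = -3 — ✗.
Rule(s) violated: ΔL, ΔJ.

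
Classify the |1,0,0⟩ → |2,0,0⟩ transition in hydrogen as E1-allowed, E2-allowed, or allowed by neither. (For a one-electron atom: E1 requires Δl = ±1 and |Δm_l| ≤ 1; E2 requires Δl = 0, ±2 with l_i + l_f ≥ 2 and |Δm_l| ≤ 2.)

neither

Δl = 0 − 0 = +0; l_i + l_f = 0.
Δm_l = +0.
E1 (Δl = ±1, |Δm_l| ≤ 1): not satisfied.
E2 (Δl = 0,±2, l_i+l_f ≥ 2, |Δm_l| ≤ 2): not satisfied.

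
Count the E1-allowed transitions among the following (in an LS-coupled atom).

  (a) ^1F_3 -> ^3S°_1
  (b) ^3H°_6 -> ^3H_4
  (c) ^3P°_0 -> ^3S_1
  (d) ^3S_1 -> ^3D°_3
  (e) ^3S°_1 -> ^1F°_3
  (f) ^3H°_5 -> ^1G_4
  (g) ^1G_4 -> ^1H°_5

(a) forbidden (ΔS, ΔL, ΔJ fail)
(b) forbidden (ΔJ fails)
(c) allowed
(d) forbidden (ΔL, ΔJ fail)
(e) forbidden (parity, ΔS, ΔL, ΔJ fail)
(f) forbidden (ΔS fails)
(g) allowed
Total allowed: 2 of 7.

2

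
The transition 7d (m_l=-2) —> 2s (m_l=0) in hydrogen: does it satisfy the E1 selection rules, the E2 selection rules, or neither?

E2

Δl = 0 − 2 = -2; l_i + l_f = 2.
Δm_l = +2.
E1 (Δl = ±1, |Δm_l| ≤ 1): not satisfied.
E2 (Δl = 0,±2, l_i+l_f ≥ 2, |Δm_l| ≤ 2): satisfied.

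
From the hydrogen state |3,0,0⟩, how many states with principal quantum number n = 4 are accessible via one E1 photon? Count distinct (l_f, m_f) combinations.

3

E1 requires Δl = ±1, so l_f ∈ {-1, 1}; with 0 ≤ l_f ≤ n_f−1 = 3, the allowed l_f values are {1}.
For l_f = 1: m_f ∈ {m_i−1, m_i, m_i+1} ∩ [−1, 1] = {-1, 0, 1} → 3 states.
Total: 3.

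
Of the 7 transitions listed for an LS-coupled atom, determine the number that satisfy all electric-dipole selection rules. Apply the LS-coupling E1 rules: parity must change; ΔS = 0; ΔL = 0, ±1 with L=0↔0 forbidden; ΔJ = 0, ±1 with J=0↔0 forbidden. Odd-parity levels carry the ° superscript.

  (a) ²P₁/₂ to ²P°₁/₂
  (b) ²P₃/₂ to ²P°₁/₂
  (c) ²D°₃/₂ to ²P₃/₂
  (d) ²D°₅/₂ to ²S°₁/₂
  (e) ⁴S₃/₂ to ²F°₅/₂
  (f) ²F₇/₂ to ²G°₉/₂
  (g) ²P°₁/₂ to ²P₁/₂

(a) allowed
(b) allowed
(c) allowed
(d) forbidden (parity, ΔL, ΔJ fail)
(e) forbidden (ΔS, ΔL fail)
(f) allowed
(g) allowed
Total allowed: 5 of 7.

5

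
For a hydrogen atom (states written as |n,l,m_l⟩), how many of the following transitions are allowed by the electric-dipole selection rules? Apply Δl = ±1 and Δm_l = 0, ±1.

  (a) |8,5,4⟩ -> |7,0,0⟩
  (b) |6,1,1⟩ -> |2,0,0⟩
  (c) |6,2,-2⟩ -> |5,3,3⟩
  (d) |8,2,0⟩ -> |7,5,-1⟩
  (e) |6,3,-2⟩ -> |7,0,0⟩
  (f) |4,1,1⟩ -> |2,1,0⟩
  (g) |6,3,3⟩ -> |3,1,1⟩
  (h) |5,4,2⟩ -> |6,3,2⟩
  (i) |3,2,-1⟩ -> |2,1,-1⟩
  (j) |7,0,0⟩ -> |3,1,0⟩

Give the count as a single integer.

(a) forbidden — Δl = -5 (E1 requires Δl = ±1); Δm_l = -4 (E1 requires Δm_l = 0, ±1)
(b) allowed
(c) forbidden — Δm_l = +5 (E1 requires Δm_l = 0, ±1)
(d) forbidden — Δl = +3 (E1 requires Δl = ±1)
(e) forbidden — Δl = -3 (E1 requires Δl = ±1); Δm_l = +2 (E1 requires Δm_l = 0, ±1)
(f) forbidden — Δl = +0 (E1 requires Δl = ±1)
(g) forbidden — Δl = -2 (E1 requires Δl = ±1); Δm_l = -2 (E1 requires Δm_l = 0, ±1)
(h) allowed
(i) allowed
(j) allowed
Total allowed: 4 of 10.

4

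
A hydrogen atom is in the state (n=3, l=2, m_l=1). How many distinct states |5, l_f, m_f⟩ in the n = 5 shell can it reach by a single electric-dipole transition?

E1 requires Δl = ±1, so l_f ∈ {1, 3}; with 0 ≤ l_f ≤ n_f−1 = 4, the allowed l_f values are {1, 3}.
For l_f = 1: m_f ∈ {m_i−1, m_i, m_i+1} ∩ [−1, 1] = {0, 1} → 2 states.
For l_f = 3: m_f ∈ {m_i−1, m_i, m_i+1} ∩ [−3, 3] = {0, 1, 2} → 3 states.
Total: 5.

5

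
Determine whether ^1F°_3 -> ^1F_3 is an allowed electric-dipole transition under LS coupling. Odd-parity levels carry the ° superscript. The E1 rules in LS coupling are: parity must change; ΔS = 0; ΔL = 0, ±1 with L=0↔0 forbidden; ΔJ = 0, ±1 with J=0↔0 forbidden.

allowed

Reading off the term symbols: S 0→0, L 3→3, J 3→3, parity odd→even.
Parity must change: odd → even — satisfied.
ΔS = 0: S: 0 → 0 — satisfied.
ΔL = 0, ±1 (not L=0↔0): L: 3 → 3, ΔL = +0 — satisfied.
ΔJ = 0, ±1 (not J=0↔0): J: 3 → 3, ΔJ = +0 — satisfied.
All four E1 rules are satisfied.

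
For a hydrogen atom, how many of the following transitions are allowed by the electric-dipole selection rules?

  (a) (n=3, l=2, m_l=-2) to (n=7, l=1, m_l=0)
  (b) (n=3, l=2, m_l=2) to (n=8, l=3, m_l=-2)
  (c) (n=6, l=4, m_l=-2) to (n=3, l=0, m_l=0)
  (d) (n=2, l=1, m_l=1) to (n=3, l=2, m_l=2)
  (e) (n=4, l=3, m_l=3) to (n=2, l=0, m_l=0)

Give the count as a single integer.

1

(a) forbidden — Δm_l = +2 (E1 requires Δm_l = 0, ±1)
(b) forbidden — Δm_l = -4 (E1 requires Δm_l = 0, ±1)
(c) forbidden — Δl = -4 (E1 requires Δl = ±1); Δm_l = +2 (E1 requires Δm_l = 0, ±1)
(d) allowed
(e) forbidden — Δl = -3 (E1 requires Δl = ±1); Δm_l = -3 (E1 requires Δm_l = 0, ±1)
Total allowed: 1 of 5.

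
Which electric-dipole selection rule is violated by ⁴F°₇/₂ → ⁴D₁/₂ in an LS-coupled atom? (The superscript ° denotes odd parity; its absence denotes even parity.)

Parity must change: odd → even — ✓.
ΔS = 0: S: 3/2 → 3/2 — ✓.
ΔL = 0, ±1 (not L=0↔0): L: 3 → 2, ΔL = -1 — ✓.
ΔJ = 0, ±1 (not J=0↔0): J: 7/2 → 1/2, ΔJ = -3 — ✗.

the ΔJ = 0, ±1 rule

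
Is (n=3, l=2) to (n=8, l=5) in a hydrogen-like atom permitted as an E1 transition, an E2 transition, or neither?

neither

Δl = 5 − 2 = +3; l_i + l_f = 7.
E1 (Δl = ±1): not satisfied.
E2 (Δl = 0,±2, l_i+l_f ≥ 2): not satisfied.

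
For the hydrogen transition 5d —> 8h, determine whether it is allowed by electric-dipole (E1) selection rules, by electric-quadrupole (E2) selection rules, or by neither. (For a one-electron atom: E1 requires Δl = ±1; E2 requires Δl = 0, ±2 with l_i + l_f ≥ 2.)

neither

Δl = 5 − 2 = +3; l_i + l_f = 7.
E1 (Δl = ±1): not satisfied.
E2 (Δl = 0,±2, l_i+l_f ≥ 2): not satisfied.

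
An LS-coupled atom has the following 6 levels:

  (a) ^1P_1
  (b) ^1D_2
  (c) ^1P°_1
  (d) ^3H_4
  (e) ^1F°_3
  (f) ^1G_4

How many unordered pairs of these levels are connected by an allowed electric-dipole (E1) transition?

4

(a)–(b): forbidden (parity).
(a)–(c): allowed.
(a)–(d): forbidden (parity, ΔS, ΔL, ΔJ).
(a)–(e): forbidden (ΔL, ΔJ).
(a)–(f): forbidden (parity, ΔL, ΔJ).
(b)–(c): allowed.
(b)–(d): forbidden (parity, ΔS, ΔL, ΔJ).
(b)–(e): allowed.
(b)–(f): forbidden (parity, ΔL, ΔJ).
(c)–(d): forbidden (ΔS, ΔL, ΔJ).
(c)–(e): forbidden (parity, ΔL, ΔJ).
(c)–(f): forbidden (ΔL, ΔJ).
(d)–(e): forbidden (ΔS, ΔL).
(d)–(f): forbidden (parity, ΔS).
(e)–(f): allowed.
Allowed pairs: 4 of 15.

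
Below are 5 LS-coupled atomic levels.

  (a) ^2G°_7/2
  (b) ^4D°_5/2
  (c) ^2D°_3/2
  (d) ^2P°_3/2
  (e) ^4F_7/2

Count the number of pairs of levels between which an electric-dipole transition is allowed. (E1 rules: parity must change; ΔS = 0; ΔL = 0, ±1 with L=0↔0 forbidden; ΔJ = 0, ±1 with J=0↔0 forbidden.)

1

(a)–(b): forbidden (parity, ΔS, ΔL).
(a)–(c): forbidden (parity, ΔL, ΔJ).
(a)–(d): forbidden (parity, ΔL, ΔJ).
(a)–(e): forbidden (ΔS).
(b)–(c): forbidden (parity, ΔS).
(b)–(d): forbidden (parity, ΔS).
(b)–(e): allowed.
(c)–(d): forbidden (parity).
(c)–(e): forbidden (ΔS, ΔJ).
(d)–(e): forbidden (ΔS, ΔL, ΔJ).
Allowed pairs: 1 of 10.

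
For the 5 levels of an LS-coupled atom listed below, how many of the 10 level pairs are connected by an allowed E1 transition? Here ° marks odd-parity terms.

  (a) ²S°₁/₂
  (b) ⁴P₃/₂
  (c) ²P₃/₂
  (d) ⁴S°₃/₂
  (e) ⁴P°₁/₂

(a)–(b): forbidden (ΔS).
(a)–(c): allowed.
(a)–(d): forbidden (parity, ΔS, ΔL).
(a)–(e): forbidden (parity, ΔS).
(b)–(c): forbidden (parity, ΔS).
(b)–(d): allowed.
(b)–(e): allowed.
(c)–(d): forbidden (ΔS).
(c)–(e): forbidden (ΔS).
(d)–(e): forbidden (parity).
Allowed pairs: 3 of 10.

3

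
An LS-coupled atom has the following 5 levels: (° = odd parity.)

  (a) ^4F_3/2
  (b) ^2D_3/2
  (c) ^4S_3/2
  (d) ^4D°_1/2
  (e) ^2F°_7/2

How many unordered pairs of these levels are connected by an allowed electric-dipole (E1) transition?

(a)–(b): forbidden (parity, ΔS).
(a)–(c): forbidden (parity, ΔL).
(a)–(d): allowed.
(a)–(e): forbidden (ΔS, ΔJ).
(b)–(c): forbidden (parity, ΔS, ΔL).
(b)–(d): forbidden (ΔS).
(b)–(e): forbidden (ΔJ).
(c)–(d): forbidden (ΔL).
(c)–(e): forbidden (ΔS, ΔL, ΔJ).
(d)–(e): forbidden (parity, ΔS, ΔJ).
Allowed pairs: 1 of 10.

1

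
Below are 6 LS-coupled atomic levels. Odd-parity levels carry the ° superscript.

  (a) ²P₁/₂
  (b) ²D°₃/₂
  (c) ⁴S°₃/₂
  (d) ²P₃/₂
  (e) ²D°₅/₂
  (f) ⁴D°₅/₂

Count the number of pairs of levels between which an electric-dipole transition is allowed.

(a)–(b): allowed.
(a)–(c): forbidden (ΔS).
(a)–(d): forbidden (parity).
(a)–(e): forbidden (ΔJ).
(a)–(f): forbidden (ΔS, ΔJ).
(b)–(c): forbidden (parity, ΔS, ΔL).
(b)–(d): allowed.
(b)–(e): forbidden (parity).
(b)–(f): forbidden (parity, ΔS).
(c)–(d): forbidden (ΔS).
(c)–(e): forbidden (parity, ΔS, ΔL).
(c)–(f): forbidden (parity, ΔL).
(d)–(e): allowed.
(d)–(f): forbidden (ΔS).
(e)–(f): forbidden (parity, ΔS).
Allowed pairs: 3 of 15.

3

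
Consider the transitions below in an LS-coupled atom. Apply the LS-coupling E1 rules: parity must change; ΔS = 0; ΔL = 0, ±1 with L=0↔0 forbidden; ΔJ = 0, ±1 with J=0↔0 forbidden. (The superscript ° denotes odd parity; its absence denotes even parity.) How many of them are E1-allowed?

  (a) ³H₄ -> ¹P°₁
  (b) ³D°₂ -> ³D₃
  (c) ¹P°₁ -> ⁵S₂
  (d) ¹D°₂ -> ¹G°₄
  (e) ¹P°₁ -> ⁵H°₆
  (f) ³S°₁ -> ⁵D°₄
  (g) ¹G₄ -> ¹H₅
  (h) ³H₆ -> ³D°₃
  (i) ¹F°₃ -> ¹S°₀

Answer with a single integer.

(a) forbidden (ΔS, ΔL, ΔJ fail)
(b) allowed
(c) forbidden (ΔS fails)
(d) forbidden (parity, ΔL, ΔJ fail)
(e) forbidden (parity, ΔS, ΔL, ΔJ fail)
(f) forbidden (parity, ΔS, ΔL, ΔJ fail)
(g) forbidden (parity fails)
(h) forbidden (ΔL, ΔJ fail)
(i) forbidden (parity, ΔL, ΔJ fail)
Total allowed: 1 of 9.

1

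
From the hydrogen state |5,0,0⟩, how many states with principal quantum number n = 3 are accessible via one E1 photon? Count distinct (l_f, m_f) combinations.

3

E1 requires Δl = ±1, so l_f ∈ {-1, 1}; with 0 ≤ l_f ≤ n_f−1 = 2, the allowed l_f values are {1}.
For l_f = 1: m_f ∈ {m_i−1, m_i, m_i+1} ∩ [−1, 1] = {-1, 0, 1} → 3 states.
Total: 3.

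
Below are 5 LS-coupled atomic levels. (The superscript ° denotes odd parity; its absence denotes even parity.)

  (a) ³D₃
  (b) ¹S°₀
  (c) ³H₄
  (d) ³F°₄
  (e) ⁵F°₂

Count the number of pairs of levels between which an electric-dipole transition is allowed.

1

(a)–(b): forbidden (ΔS, ΔL, ΔJ).
(a)–(c): forbidden (parity, ΔL).
(a)–(d): allowed.
(a)–(e): forbidden (ΔS).
(b)–(c): forbidden (ΔS, ΔL, ΔJ).
(b)–(d): forbidden (parity, ΔS, ΔL, ΔJ).
(b)–(e): forbidden (parity, ΔS, ΔL, ΔJ).
(c)–(d): forbidden (ΔL).
(c)–(e): forbidden (ΔS, ΔL, ΔJ).
(d)–(e): forbidden (parity, ΔS, ΔJ).
Allowed pairs: 1 of 10.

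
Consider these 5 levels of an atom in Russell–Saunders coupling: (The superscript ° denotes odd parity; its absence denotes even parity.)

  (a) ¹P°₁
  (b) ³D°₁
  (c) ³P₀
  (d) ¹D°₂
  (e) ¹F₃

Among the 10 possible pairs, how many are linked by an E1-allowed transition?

2

(a)–(b): forbidden (parity, ΔS).
(a)–(c): forbidden (ΔS).
(a)–(d): forbidden (parity).
(a)–(e): forbidden (ΔL, ΔJ).
(b)–(c): allowed.
(b)–(d): forbidden (parity, ΔS).
(b)–(e): forbidden (ΔS, ΔJ).
(c)–(d): forbidden (ΔS, ΔJ).
(c)–(e): forbidden (parity, ΔS, ΔL, ΔJ).
(d)–(e): allowed.
Allowed pairs: 2 of 10.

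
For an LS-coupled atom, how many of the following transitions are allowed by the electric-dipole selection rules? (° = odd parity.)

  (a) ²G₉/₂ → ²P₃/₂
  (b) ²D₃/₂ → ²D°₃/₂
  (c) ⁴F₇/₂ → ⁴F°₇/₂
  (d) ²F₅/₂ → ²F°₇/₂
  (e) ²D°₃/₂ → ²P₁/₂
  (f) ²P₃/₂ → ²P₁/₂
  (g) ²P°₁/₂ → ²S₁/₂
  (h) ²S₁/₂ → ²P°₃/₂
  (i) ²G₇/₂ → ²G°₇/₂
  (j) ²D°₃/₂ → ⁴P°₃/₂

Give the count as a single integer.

(a) forbidden (parity, ΔL, ΔJ fail)
(b) allowed
(c) allowed
(d) allowed
(e) allowed
(f) forbidden (parity fails)
(g) allowed
(h) allowed
(i) allowed
(j) forbidden (parity, ΔS fail)
Total allowed: 7 of 10.

7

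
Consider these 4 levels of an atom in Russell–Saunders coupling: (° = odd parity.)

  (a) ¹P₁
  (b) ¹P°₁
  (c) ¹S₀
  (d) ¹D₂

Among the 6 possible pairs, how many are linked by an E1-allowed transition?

3

(a)–(b): allowed.
(a)–(c): forbidden (parity).
(a)–(d): forbidden (parity).
(b)–(c): allowed.
(b)–(d): allowed.
(c)–(d): forbidden (parity, ΔL, ΔJ).
Allowed pairs: 3 of 6.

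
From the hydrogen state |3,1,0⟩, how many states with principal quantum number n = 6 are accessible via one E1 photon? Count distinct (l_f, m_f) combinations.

E1 requires Δl = ±1, so l_f ∈ {0, 2}; with 0 ≤ l_f ≤ n_f−1 = 5, the allowed l_f values are {0, 2}.
For l_f = 0: m_f ∈ {m_i−1, m_i, m_i+1} ∩ [−0, 0] = {0} → 1 state.
For l_f = 2: m_f ∈ {m_i−1, m_i, m_i+1} ∩ [−2, 2] = {-1, 0, 1} → 3 states.
Total: 4.

4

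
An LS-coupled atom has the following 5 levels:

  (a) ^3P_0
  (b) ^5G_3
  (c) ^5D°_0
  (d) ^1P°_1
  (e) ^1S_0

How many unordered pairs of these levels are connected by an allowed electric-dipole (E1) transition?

(a)–(b): forbidden (parity, ΔS, ΔL, ΔJ).
(a)–(c): forbidden (ΔS, ΔJ).
(a)–(d): forbidden (ΔS).
(a)–(e): forbidden (parity, ΔS, ΔJ).
(b)–(c): forbidden (ΔL, ΔJ).
(b)–(d): forbidden (ΔS, ΔL, ΔJ).
(b)–(e): forbidden (parity, ΔS, ΔL, ΔJ).
(c)–(d): forbidden (parity, ΔS).
(c)–(e): forbidden (ΔS, ΔL, ΔJ).
(d)–(e): allowed.
Allowed pairs: 1 of 10.

1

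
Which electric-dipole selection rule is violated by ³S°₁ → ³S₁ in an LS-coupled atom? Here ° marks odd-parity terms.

Parity must change: odd → even — ✓.
ΔS = 0: S: 1 → 1 — ✓.
ΔL = 0, ±1 (not L=0↔0): L: 0 → 0, ΔL = +0 — ✗.
ΔJ = 0, ±1 (not J=0↔0): J: 1 → 1, ΔJ = +0 — ✓.

the L=0 ↔ L=0 exclusion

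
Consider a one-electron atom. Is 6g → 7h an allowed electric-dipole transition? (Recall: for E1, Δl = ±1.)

allowed

l: 4 → 5 (Δl = +1). Δl = ±1 ok.
All E1 selection rules are satisfied.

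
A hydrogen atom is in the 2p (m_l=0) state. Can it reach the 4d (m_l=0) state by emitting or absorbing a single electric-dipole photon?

allowed

Initial l = 1, final l = 2, so Δl = +1. E1 requires Δl = ±1: ok.
m_l: 0 → 0 (Δm_l = +0). |Δm_l| ≤ 1 ok.
All E1 selection rules are satisfied.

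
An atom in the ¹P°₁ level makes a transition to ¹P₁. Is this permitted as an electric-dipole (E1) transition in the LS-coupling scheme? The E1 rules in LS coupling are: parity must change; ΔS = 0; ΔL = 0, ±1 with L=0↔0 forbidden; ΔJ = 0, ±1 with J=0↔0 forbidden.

Initial level: S=0, L=1, J=1, parity odd. Final level: S=0, L=1, J=1, parity even.
Parity must change: odd → even — ok.
ΔS = 0: S: 0 → 0 — ok.
ΔL = 0, ±1 (not L=0↔0): L: 1 → 1, ΔL = +0 — ok.
ΔJ = 0, ±1 (not J=0↔0): J: 1 → 1, ΔJ = +0 — ok.
All four E1 rules are satisfied.

allowed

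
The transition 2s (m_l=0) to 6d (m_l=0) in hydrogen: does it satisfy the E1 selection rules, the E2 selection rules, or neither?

Δl = 2 − 0 = +2; l_i + l_f = 2.
Δm_l = +0.
E1 (Δl = ±1, |Δm_l| ≤ 1): not satisfied.
E2 (Δl = 0,±2, l_i+l_f ≥ 2, |Δm_l| ≤ 2): satisfied.

E2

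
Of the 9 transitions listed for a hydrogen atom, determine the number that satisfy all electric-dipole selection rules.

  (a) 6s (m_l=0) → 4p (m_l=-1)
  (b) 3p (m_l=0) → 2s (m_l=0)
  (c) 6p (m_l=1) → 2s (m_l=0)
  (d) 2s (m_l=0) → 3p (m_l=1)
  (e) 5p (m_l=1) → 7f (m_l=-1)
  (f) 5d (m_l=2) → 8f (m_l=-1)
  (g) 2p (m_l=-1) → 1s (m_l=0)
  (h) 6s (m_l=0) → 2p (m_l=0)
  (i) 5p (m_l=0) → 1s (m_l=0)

7

(a) allowed
(b) allowed
(c) allowed
(d) allowed
(e) forbidden — Δl = +2 (E1 requires Δl = ±1); Δm_l = -2 (E1 requires Δm_l = 0, ±1)
(f) forbidden — Δm_l = -3 (E1 requires Δm_l = 0, ±1)
(g) allowed
(h) allowed
(i) allowed
Total allowed: 7 of 9.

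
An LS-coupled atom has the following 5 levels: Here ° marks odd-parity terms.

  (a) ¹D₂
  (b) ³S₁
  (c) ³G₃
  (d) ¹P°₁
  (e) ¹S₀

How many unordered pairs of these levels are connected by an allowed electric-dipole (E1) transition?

2

(a)–(b): forbidden (parity, ΔS, ΔL).
(a)–(c): forbidden (parity, ΔS, ΔL).
(a)–(d): allowed.
(a)–(e): forbidden (parity, ΔL, ΔJ).
(b)–(c): forbidden (parity, ΔL, ΔJ).
(b)–(d): forbidden (ΔS).
(b)–(e): forbidden (parity, ΔS, ΔL).
(c)–(d): forbidden (ΔS, ΔL, ΔJ).
(c)–(e): forbidden (parity, ΔS, ΔL, ΔJ).
(d)–(e): allowed.
Allowed pairs: 2 of 10.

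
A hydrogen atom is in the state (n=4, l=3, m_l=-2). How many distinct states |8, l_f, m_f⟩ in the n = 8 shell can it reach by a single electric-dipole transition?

E1 requires Δl = ±1, so l_f ∈ {2, 4}; with 0 ≤ l_f ≤ n_f−1 = 7, the allowed l_f values are {2, 4}.
For l_f = 2: m_f ∈ {m_i−1, m_i, m_i+1} ∩ [−2, 2] = {-2, -1} → 2 states.
For l_f = 4: m_f ∈ {m_i−1, m_i, m_i+1} ∩ [−4, 4] = {-3, -2, -1} → 3 states.
Total: 5.

5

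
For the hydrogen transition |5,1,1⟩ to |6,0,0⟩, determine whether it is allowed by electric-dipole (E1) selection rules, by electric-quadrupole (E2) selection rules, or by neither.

E1

Δl = 0 − 1 = -1; l_i + l_f = 1.
Δm_l = -1.
E1 (Δl = ±1, |Δm_l| ≤ 1): satisfied.
E2 (Δl = 0,±2, l_i+l_f ≥ 2, |Δm_l| ≤ 2): not satisfied.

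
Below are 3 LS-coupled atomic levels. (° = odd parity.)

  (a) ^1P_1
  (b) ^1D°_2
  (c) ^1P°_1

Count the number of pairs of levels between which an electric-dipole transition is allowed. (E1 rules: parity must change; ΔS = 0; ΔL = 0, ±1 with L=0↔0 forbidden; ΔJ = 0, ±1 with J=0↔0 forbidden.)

(a)–(b): allowed.
(a)–(c): allowed.
(b)–(c): forbidden (parity).
Allowed pairs: 2 of 3.

2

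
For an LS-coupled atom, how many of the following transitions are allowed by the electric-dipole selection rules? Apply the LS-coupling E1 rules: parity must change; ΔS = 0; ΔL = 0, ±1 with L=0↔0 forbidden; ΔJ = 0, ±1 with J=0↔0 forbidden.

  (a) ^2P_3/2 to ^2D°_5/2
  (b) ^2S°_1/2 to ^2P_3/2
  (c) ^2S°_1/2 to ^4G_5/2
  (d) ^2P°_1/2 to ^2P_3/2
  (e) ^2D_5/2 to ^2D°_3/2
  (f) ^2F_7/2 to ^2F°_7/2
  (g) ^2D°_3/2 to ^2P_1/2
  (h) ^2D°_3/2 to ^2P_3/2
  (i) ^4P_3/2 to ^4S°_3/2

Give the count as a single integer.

(a) allowed
(b) allowed
(c) forbidden (ΔS, ΔL, ΔJ fail)
(d) allowed
(e) allowed
(f) allowed
(g) allowed
(h) allowed
(i) allowed
Total allowed: 8 of 9.

8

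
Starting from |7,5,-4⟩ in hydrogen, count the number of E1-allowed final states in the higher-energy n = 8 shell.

5

E1 requires Δl = ±1, so l_f ∈ {4, 6}; with 0 ≤ l_f ≤ n_f−1 = 7, the allowed l_f values are {4, 6}.
For l_f = 4: m_f ∈ {m_i−1, m_i, m_i+1} ∩ [−4, 4] = {-4, -3} → 2 states.
For l_f = 6: m_f ∈ {m_i−1, m_i, m_i+1} ∩ [−6, 6] = {-5, -4, -3} → 3 states.
Total: 5.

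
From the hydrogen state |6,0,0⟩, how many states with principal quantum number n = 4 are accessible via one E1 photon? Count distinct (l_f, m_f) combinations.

3

E1 requires Δl = ±1, so l_f ∈ {-1, 1}; with 0 ≤ l_f ≤ n_f−1 = 3, the allowed l_f values are {1}.
For l_f = 1: m_f ∈ {m_i−1, m_i, m_i+1} ∩ [−1, 1] = {-1, 0, 1} → 3 states.
Total: 3.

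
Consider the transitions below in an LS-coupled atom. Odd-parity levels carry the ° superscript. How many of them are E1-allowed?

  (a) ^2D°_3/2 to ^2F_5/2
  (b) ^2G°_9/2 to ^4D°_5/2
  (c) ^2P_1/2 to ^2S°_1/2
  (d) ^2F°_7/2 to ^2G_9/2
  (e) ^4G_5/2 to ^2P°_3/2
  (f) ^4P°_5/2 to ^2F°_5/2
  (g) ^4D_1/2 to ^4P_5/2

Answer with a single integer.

(a) allowed
(b) forbidden (parity, ΔS, ΔL, ΔJ fail)
(c) allowed
(d) allowed
(e) forbidden (ΔS, ΔL fail)
(f) forbidden (parity, ΔS, ΔL fail)
(g) forbidden (parity, ΔJ fail)
Total allowed: 3 of 7.

3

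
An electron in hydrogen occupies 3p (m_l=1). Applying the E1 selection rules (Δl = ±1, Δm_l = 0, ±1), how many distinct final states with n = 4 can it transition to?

E1 requires Δl = ±1, so l_f ∈ {0, 2}; with 0 ≤ l_f ≤ n_f−1 = 3, the allowed l_f values are {0, 2}.
For l_f = 0: m_f ∈ {m_i−1, m_i, m_i+1} ∩ [−0, 0] = {0} → 1 state.
For l_f = 2: m_f ∈ {m_i−1, m_i, m_i+1} ∩ [−2, 2] = {0, 1, 2} → 3 states.
Total: 4.

4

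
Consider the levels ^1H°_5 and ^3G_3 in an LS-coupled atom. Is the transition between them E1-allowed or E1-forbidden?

Initial level: S=0, L=5, J=5, parity odd. Final level: S=1, L=4, J=3, parity even.
Parity must change: odd → even — ok.
ΔS = 0: S: 0 → 1 — fails.
ΔL = 0, ±1 (not L=0↔0): L: 5 → 4, ΔL = -1 — ok.
ΔJ = 0, ±1 (not J=0↔0): J: 5 → 3, ΔJ = -2 — fails.
Rule(s) violated: ΔS, ΔJ.

forbidden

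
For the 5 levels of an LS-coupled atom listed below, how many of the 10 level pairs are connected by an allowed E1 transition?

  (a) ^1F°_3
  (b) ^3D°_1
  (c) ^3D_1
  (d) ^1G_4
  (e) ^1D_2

(a)–(b): forbidden (parity, ΔS, ΔJ).
(a)–(c): forbidden (ΔS, ΔJ).
(a)–(d): allowed.
(a)–(e): allowed.
(b)–(c): allowed.
(b)–(d): forbidden (ΔS, ΔL, ΔJ).
(b)–(e): forbidden (ΔS).
(c)–(d): forbidden (parity, ΔS, ΔL, ΔJ).
(c)–(e): forbidden (parity, ΔS).
(d)–(e): forbidden (parity, ΔL, ΔJ).
Allowed pairs: 3 of 10.

3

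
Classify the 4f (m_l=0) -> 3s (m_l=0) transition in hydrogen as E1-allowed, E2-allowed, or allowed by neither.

Δl = 0 − 3 = -3; l_i + l_f = 3.
Δm_l = +0.
E1 (Δl = ±1, |Δm_l| ≤ 1): not satisfied.
E2 (Δl = 0,±2, l_i+l_f ≥ 2, |Δm_l| ≤ 2): not satisfied.

neither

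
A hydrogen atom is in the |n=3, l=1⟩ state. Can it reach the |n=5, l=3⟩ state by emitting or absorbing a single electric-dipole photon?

l: 1 → 3 (Δl = +2). Δl = ±1 violated.
The transition is electric-dipole forbidden.

forbidden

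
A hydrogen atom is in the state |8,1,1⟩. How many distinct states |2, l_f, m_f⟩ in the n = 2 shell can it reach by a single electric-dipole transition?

E1 requires Δl = ±1, so l_f ∈ {0, 2}; with 0 ≤ l_f ≤ n_f−1 = 1, the allowed l_f values are {0}.
For l_f = 0: m_f ∈ {m_i−1, m_i, m_i+1} ∩ [−0, 0] = {0} → 1 state.
Total: 1.

1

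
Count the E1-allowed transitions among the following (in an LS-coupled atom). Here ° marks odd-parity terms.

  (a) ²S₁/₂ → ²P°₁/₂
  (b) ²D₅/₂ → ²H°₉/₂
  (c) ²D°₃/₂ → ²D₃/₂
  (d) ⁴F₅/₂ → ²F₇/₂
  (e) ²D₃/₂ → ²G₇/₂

(a) allowed
(b) forbidden (ΔL, ΔJ fail)
(c) allowed
(d) forbidden (parity, ΔS fail)
(e) forbidden (parity, ΔL, ΔJ fail)
Total allowed: 2 of 5.

2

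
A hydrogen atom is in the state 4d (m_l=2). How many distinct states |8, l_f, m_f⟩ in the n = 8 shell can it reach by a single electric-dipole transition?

E1 requires Δl = ±1, so l_f ∈ {1, 3}; with 0 ≤ l_f ≤ n_f−1 = 7, the allowed l_f values are {1, 3}.
For l_f = 1: m_f ∈ {m_i−1, m_i, m_i+1} ∩ [−1, 1] = {1} → 1 state.
For l_f = 3: m_f ∈ {m_i−1, m_i, m_i+1} ∩ [−3, 3] = {1, 2, 3} → 3 states.
Total: 4.

4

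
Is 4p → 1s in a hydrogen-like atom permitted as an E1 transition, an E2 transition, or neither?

E1

Δl = 0 − 1 = -1; l_i + l_f = 1.
E1 (Δl = ±1): satisfied.
E2 (Δl = 0,±2, l_i+l_f ≥ 2): not satisfied.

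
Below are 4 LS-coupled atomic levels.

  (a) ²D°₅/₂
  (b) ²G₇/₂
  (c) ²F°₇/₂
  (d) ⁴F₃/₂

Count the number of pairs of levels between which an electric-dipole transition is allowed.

(a)–(b): forbidden (ΔL).
(a)–(c): forbidden (parity).
(a)–(d): forbidden (ΔS).
(b)–(c): allowed.
(b)–(d): forbidden (parity, ΔS, ΔJ).
(c)–(d): forbidden (ΔS, ΔJ).
Allowed pairs: 1 of 6.

1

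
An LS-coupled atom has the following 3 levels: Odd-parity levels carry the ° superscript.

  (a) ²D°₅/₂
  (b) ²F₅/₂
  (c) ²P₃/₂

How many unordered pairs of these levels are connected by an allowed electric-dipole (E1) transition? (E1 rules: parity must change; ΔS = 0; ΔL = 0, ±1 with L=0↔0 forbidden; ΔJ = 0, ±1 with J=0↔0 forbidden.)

(a)–(b): allowed.
(a)–(c): allowed.
(b)–(c): forbidden (parity, ΔL).
Allowed pairs: 2 of 3.

2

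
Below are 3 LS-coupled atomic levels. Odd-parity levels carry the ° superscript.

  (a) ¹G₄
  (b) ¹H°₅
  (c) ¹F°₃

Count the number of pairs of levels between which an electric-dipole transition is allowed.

(a)–(b): allowed.
(a)–(c): allowed.
(b)–(c): forbidden (parity, ΔL, ΔJ).
Allowed pairs: 2 of 3.

2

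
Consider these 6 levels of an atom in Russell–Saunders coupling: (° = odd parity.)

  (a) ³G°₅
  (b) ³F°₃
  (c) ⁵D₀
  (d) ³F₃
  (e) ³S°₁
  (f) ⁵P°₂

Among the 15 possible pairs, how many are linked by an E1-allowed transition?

(a)–(b): forbidden (parity, ΔJ).
(a)–(c): forbidden (ΔS, ΔL, ΔJ).
(a)–(d): forbidden (ΔJ).
(a)–(e): forbidden (parity, ΔL, ΔJ).
(a)–(f): forbidden (parity, ΔS, ΔL, ΔJ).
(b)–(c): forbidden (ΔS, ΔJ).
(b)–(d): allowed.
(b)–(e): forbidden (parity, ΔL, ΔJ).
(b)–(f): forbidden (parity, ΔS, ΔL).
(c)–(d): forbidden (parity, ΔS, ΔJ).
(c)–(e): forbidden (ΔS, ΔL).
(c)–(f): forbidden (ΔJ).
(d)–(e): forbidden (ΔL, ΔJ).
(d)–(f): forbidden (ΔS, ΔL).
(e)–(f): forbidden (parity, ΔS).
Allowed pairs: 1 of 15.

1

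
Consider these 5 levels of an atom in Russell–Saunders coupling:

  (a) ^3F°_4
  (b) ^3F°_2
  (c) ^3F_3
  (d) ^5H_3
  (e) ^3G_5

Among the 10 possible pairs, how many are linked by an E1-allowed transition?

(a)–(b): forbidden (parity, ΔJ).
(a)–(c): allowed.
(a)–(d): forbidden (ΔS, ΔL).
(a)–(e): allowed.
(b)–(c): allowed.
(b)–(d): forbidden (ΔS, ΔL).
(b)–(e): forbidden (ΔJ).
(c)–(d): forbidden (parity, ΔS, ΔL).
(c)–(e): forbidden (parity, ΔJ).
(d)–(e): forbidden (parity, ΔS, ΔJ).
Allowed pairs: 3 of 10.

3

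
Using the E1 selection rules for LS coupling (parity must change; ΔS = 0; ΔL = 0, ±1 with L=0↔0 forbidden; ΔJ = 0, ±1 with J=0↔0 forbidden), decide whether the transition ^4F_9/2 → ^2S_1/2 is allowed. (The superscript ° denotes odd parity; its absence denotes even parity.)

forbidden

Initial level: S=3/2, L=3, J=9/2, parity even. Final level: S=1/2, L=0, J=1/2, parity even.
Parity must change: even → even — fails.
ΔS = 0: S: 3/2 → 1/2 — fails.
ΔL = 0, ±1 (not L=0↔0): L: 3 → 0, ΔL = -3 — fails.
ΔJ = 0, ±1 (not J=0↔0): J: 9/2 → 1/2, ΔJ = -4 — fails.
Rule(s) violated: parity, ΔS, ΔL, ΔJ.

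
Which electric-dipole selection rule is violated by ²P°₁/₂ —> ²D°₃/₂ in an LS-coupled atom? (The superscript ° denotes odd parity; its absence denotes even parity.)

ΔS = 0: S: 1/2 → 1/2 — passes.
ΔL = 0, ±1 (not L=0↔0): L: 1 → 2, ΔL = +1 — passes.
Parity must change: odd → odd — fails.
ΔJ = 0, ±1 (not J=0↔0): J: 1/2 → 3/2, ΔJ = +1 — passes.

parity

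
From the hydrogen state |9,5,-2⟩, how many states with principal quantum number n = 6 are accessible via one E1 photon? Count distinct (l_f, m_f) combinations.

E1 requires Δl = ±1, so l_f ∈ {4, 6}; with 0 ≤ l_f ≤ n_f−1 = 5, the allowed l_f values are {4}.
For l_f = 4: m_f ∈ {m_i−1, m_i, m_i+1} ∩ [−4, 4] = {-3, -2, -1} → 3 states.
Total: 3.

3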